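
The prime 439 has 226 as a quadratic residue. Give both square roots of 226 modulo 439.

135, 304

Since 439 ≡ 3 (mod 4), a square root of 226 is 226^((439+1)/4) = 226^110 mod 439.
Repeated squaring: 226^2≡152, 226^4≡276, 226^8≡229, 226^16≡200, 226^32≡51, 226^64≡406 (mod 439).
226^110 = 226^(64+32+8+4+2) ≡ 304 (mod 439).
Check: 304² = 92416 ≡ 226 (mod 439). The two roots are 135 and 304.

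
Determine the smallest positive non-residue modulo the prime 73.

5

(2/73) = +1, so 2 is a residue.
(3/73) = +1, so 3 is a residue.
(4/73) = +1, so 4 is a residue.
(5/73) = −1, so 5 is the smallest positive non-residue mod 73.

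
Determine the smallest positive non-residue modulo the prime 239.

(2/239) = +1, so 2 is a residue.
(3/239) = +1, so 3 is a residue.
(4/239) = +1, so 4 is a residue.
(5/239) = +1, so 5 is a residue.
(6/239) = +1, so 6 is a residue.
(7/239) = −1, so 7 is the smallest positive non-residue mod 239.

7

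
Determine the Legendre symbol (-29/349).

1

First reduce: -29 ≡ 320 (mod 349).
Pull out 2^6: since 349 ≡ 5 (mod 8), (2/349) = -1, so (2/349)^6 = +1.
Reciprocity: 5 ≡ 1 and 349 ≡ 1 (mod 4), so (5/349) = +(349/5).
Reduce top mod 5: now compute (4/5).
Pull out 2^2: since 5 ≡ 5 (mod 8), (2/5) = -1, so (2/5)^2 = +1.
Reached (1/5) = 1. Collecting the sign flips along the way, the symbol is +1.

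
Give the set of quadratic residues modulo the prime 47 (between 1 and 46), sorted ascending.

1, 2, 3, 4, 6, 7, 8, 9, 12, 14, 16, 17, 18, 21, 24, 25, 27, 28, 32, 34, 36, 37, 42

Square k = 1,…,23 (k and 47−k give the same square):
1²=1, 2²=4, 3²=9, 4²=16, 5²=25, 6²=36, 7²≡2, 8²≡17, 9²≡34, 10²≡6, 11²≡27, 12²≡3, 13²≡28, 14²≡8, 15²≡37, 16²≡21, 17²≡7, 18²≡42, 19²≡32, 20²≡24, 21²≡18, 22²≡14, 23²≡12 (mod 47).
So the quadratic residues mod 47 are {1, 2, 3, 4, 6, 7, 8, 9, 12, 14, 16, 17, 18, 21, 24, 25, 27, 28, 32, 34, 36, 37, 42}.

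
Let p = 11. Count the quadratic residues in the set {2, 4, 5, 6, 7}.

(2/11) = -1 → non-residue.
(4/11) = +1 → QR.
(5/11) = +1 → QR.
(6/11) = -1 → non-residue.
(7/11) = -1 → non-residue.
Total quadratic residues among the 5: 2.

2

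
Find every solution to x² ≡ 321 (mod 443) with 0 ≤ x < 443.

207, 236

Since 443 ≡ 3 (mod 4), a square root of 321 is 321^((443+1)/4) = 321^111 mod 443.
Repeated squaring: 321^2≡265, 321^4≡231, 321^8≡201, 321^16≡88, 321^32≡213, 321^64≡183 (mod 443).
321^111 = 321^(64+32+8+4+2+1) ≡ 236 (mod 443).
Check: 236² = 55696 ≡ 321 (mod 443). The two roots are 207 and 236.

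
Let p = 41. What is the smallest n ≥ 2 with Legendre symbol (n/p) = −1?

(2/41) = +1, so 2 is a residue.
(3/41) = −1, so 3 is the smallest positive non-residue mod 41.

3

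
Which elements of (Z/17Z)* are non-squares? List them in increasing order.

Square k = 1,…,8 (k and 17−k give the same square):
1²=1, 2²=4, 3²=9, 4²=16, 5²≡8, 6²≡2, 7²≡15, 8²≡13 (mod 17).
The residues are {1, 2, 4, 8, 9, 13, 15, 16}; the non-residues are the remaining 8 nonzero classes.

3, 5, 6, 7, 10, 11, 12, 14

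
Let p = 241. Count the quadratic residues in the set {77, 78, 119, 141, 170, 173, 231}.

(77/241) = +1 → QR.
(78/241) = -1 → non-residue.
(119/241) = +1 → QR.
(141/241) = +1 → QR.
(170/241) = -1 → non-residue.
(173/241) = -1 → non-residue.
(231/241) = +1 → QR.
Total quadratic residues among the 7: 4.

4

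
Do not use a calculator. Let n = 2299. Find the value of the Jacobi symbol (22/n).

0

Pull out 2: since 2299 ≡ 3 (mod 8), (2/2299) = -1.
Reciprocity: 11 ≡ 3 and 2299 ≡ 3 (mod 4), so (11/2299) = −(2299/11).
Reduce top mod 11: now compute (0/11).
Top reduces to 0: gcd > 1, so the symbol is 0.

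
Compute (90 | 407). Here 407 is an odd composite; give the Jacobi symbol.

-1

Pull out 2: since 407 ≡ 7 (mod 8), (2/407) = +1.
Reciprocity: 45 ≡ 1 and 407 ≡ 3 (mod 4), so (45/407) = +(407/45).
Reduce top mod 45: now compute (2/45).
Pull out 2: since 45 ≡ 5 (mod 8), (2/45) = -1.
Reached (1/45) = 1. Collecting the sign flips along the way, the symbol is -1.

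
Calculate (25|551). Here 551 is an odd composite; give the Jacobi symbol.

Reciprocity: 25 ≡ 1 and 551 ≡ 3 (mod 4), so (25/551) = +(551/25).
Reduce top mod 25: now compute (1/25).
Reached (1/25) = 1. Collecting the sign flips along the way, the symbol is +1.

1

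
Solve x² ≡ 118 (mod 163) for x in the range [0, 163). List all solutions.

Since 163 ≡ 3 (mod 4), a square root of 118 is 118^((163+1)/4) = 118^41 mod 163.
Repeated squaring: 118^2≡69, 118^4≡34, 118^8≡15, 118^16≡62, 118^32≡95 (mod 163).
118^41 = 118^(32+8+1) ≡ 97 (mod 163).
Check: 97² = 9409 ≡ 118 (mod 163). The two roots are 66 and 97.

66, 97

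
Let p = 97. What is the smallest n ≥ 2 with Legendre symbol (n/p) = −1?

(2/97) = +1, so 2 is a residue.
(3/97) = +1, so 3 is a residue.
(4/97) = +1, so 4 is a residue.
(5/97) = −1, so 5 is the smallest positive non-residue mod 97.

5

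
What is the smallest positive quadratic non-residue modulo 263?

(2/263) = +1, so 2 is a residue.
(3/263) = +1, so 3 is a residue.
(4/263) = +1, so 4 is a residue.
(5/263) = −1, so 5 is the smallest positive non-residue mod 263.

5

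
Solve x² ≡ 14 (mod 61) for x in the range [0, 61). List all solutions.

21, 40

61 ≡ 1 (mod 4), so we find a root by search.
Trying successive values, 21² = 441 ≡ 14 (mod 61). The other root is 61 − 21 = 40.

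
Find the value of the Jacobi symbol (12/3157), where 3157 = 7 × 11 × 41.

1

Pull out 2^2: since 3157 ≡ 5 (mod 8), (2/3157) = -1, so (2/3157)^2 = +1.
Reciprocity: 3 ≡ 3 and 3157 ≡ 1 (mod 4), so (3/3157) = +(3157/3).
Reduce top mod 3: now compute (1/3).
Reached (1/3) = 1. Collecting the sign flips along the way, the symbol is +1.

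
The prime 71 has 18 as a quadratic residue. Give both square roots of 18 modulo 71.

Since 71 ≡ 3 (mod 4), a square root of 18 is 18^((71+1)/4) = 18^18 mod 71.
Repeated squaring: 18^2≡40, 18^4≡38, 18^8≡24, 18^16≡8 (mod 71).
18^18 = 18^(16+2) ≡ 36 (mod 71).
Check: 36² = 1296 ≡ 18 (mod 71). The two roots are 35 and 36.

35, 36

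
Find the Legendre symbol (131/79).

First reduce: 131 ≡ 52 (mod 79).
Pull out 2^2: since 79 ≡ 7 (mod 8), (2/79) = +1, so (2/79)^2 = +1.
Reciprocity: 13 ≡ 1 and 79 ≡ 3 (mod 4), so (13/79) = +(79/13).
Reduce top mod 13: now compute (1/13).
Reached (1/13) = 1. Collecting the sign flips along the way, the symbol is +1.

1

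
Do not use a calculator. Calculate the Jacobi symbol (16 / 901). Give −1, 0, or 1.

1

Pull out 2^4: since 901 ≡ 5 (mod 8), (2/901) = -1, so (2/901)^4 = +1.
Reached (1/901) = 1. Collecting the sign flips along the way, the symbol is +1.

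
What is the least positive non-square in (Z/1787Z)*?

2

(2/1787) = −1, so 2 is the smallest positive non-residue mod 1787.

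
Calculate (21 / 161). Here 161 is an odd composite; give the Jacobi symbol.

Reciprocity: 21 ≡ 1 and 161 ≡ 1 (mod 4), so (21/161) = +(161/21).
Reduce top mod 21: now compute (14/21).
Pull out 2: since 21 ≡ 5 (mod 8), (2/21) = -1.
Reciprocity: 7 ≡ 3 and 21 ≡ 1 (mod 4), so (7/21) = +(21/7).
Reduce top mod 7: now compute (0/7).
Top reduces to 0: gcd > 1, so the symbol is 0.

0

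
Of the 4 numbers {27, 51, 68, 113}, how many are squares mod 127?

2

(27/127) = -1 → non-residue.
(51/127) = -1 → non-residue.
(68/127) = +1 → QR.
(113/127) = +1 → QR.
Total quadratic residues among the 4: 2.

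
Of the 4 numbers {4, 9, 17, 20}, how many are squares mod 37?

(4/37) = +1 → QR.
(9/37) = +1 → QR.
(17/37) = -1 → non-residue.
(20/37) = -1 → non-residue.
Total quadratic residues among the 4: 2.

2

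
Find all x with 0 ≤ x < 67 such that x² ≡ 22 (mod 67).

25, 42

Since 67 ≡ 3 (mod 4), a square root of 22 is 22^((67+1)/4) = 22^17 mod 67.
Repeated squaring: 22^2≡15, 22^4≡24, 22^8≡40, 22^16≡59 (mod 67).
22^17 = 22^(16+1) ≡ 25 (mod 67).
Check: 25² = 625 ≡ 22 (mod 67). The two roots are 25 and 42.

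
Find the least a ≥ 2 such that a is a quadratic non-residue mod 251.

2

(2/251) = −1, so 2 is the smallest positive non-residue mod 251.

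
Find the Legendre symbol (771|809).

1

Reciprocity: 771 ≡ 3 and 809 ≡ 1 (mod 4), so (771/809) = +(809/771).
Reduce top mod 771: now compute (38/771).
Pull out 2: since 771 ≡ 3 (mod 8), (2/771) = -1.
Reciprocity: 19 ≡ 3 and 771 ≡ 3 (mod 4), so (19/771) = −(771/19).
Reduce top mod 19: now compute (11/19).
Reciprocity: 11 ≡ 3 and 19 ≡ 3 (mod 4), so (11/19) = −(19/11).
Reduce top mod 11: now compute (8/11).
Pull out 2^3: since 11 ≡ 3 (mod 8), (2/11) = -1, so (2/11)^3 = -1.
Reached (1/11) = 1. Collecting the sign flips along the way, the symbol is +1.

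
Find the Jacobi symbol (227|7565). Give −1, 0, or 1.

Reciprocity: 227 ≡ 3 and 7565 ≡ 1 (mod 4), so (227/7565) = +(7565/227).
Reduce top mod 227: now compute (74/227).
Pull out 2: since 227 ≡ 3 (mod 8), (2/227) = -1.
Reciprocity: 37 ≡ 1 and 227 ≡ 3 (mod 4), so (37/227) = +(227/37).
Reduce top mod 37: now compute (5/37).
Reciprocity: 5 ≡ 1 and 37 ≡ 1 (mod 4), so (5/37) = +(37/5).
Reduce top mod 5: now compute (2/5).
Pull out 2: since 5 ≡ 5 (mod 8), (2/5) = -1.
Reached (1/5) = 1. Collecting the sign flips along the way, the symbol is +1.

1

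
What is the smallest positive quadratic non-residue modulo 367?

(2/367) = +1, so 2 is a residue.
(3/367) = −1, so 3 is the smallest positive non-residue mod 367.

3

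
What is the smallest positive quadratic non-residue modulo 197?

2

(2/197) = −1, so 2 is the smallest positive non-residue mod 197.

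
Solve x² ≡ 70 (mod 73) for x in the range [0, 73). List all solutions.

17, 56

73 ≡ 1 (mod 4), so we find a root by search.
Trying successive values, 17² = 289 ≡ 70 (mod 73). The other root is 73 − 17 = 56.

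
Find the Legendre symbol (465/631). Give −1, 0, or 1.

-1

Reciprocity: 465 ≡ 1 and 631 ≡ 3 (mod 4), so (465/631) = +(631/465).
Reduce top mod 465: now compute (166/465).
Pull out 2: since 465 ≡ 1 (mod 8), (2/465) = +1.
Reciprocity: 83 ≡ 3 and 465 ≡ 1 (mod 4), so (83/465) = +(465/83).
Reduce top mod 83: now compute (50/83).
Pull out 2: since 83 ≡ 3 (mod 8), (2/83) = -1.
Reciprocity: 25 ≡ 1 and 83 ≡ 3 (mod 4), so (25/83) = +(83/25).
Reduce top mod 25: now compute (8/25).
Pull out 2^3: since 25 ≡ 1 (mod 8), (2/25) = +1, so (2/25)^3 = +1.
Reached (1/25) = 1. Collecting the sign flips along the way, the symbol is -1.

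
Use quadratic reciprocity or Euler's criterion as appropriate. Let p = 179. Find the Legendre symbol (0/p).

Top reduces to 0: gcd > 1, so the symbol is 0.

0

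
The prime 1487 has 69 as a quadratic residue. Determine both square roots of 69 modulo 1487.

Since 1487 ≡ 3 (mod 4), a square root of 69 is 69^((1487+1)/4) = 69^372 mod 1487.
Repeated squaring: 69^2≡300, 69^4≡780, 69^8≡217, 69^16≡992, 69^32≡1157, 69^64≡349, 69^128≡1354, 69^256≡1332 (mod 1487).
69^372 = 69^(256+64+32+16+4) ≡ 410 (mod 1487).
Check: 410² = 168100 ≡ 69 (mod 1487). The two roots are 410 and 1077.

410, 1077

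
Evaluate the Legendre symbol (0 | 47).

Top reduces to 0: gcd > 1, so the symbol is 0.

0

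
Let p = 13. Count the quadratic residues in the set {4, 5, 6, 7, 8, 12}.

(4/13) = +1 → QR.
(5/13) = -1 → non-residue.
(6/13) = -1 → non-residue.
(7/13) = -1 → non-residue.
(8/13) = -1 → non-residue.
(12/13) = +1 → QR.
Total quadratic residues among the 6: 2.

2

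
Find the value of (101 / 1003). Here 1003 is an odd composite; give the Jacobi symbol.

Reciprocity: 101 ≡ 1 and 1003 ≡ 3 (mod 4), so (101/1003) = +(1003/101).
Reduce top mod 101: now compute (94/101).
Pull out 2: since 101 ≡ 5 (mod 8), (2/101) = -1.
Reciprocity: 47 ≡ 3 and 101 ≡ 1 (mod 4), so (47/101) = +(101/47).
Reduce top mod 47: now compute (7/47).
Reciprocity: 7 ≡ 3 and 47 ≡ 3 (mod 4), so (7/47) = −(47/7).
Reduce top mod 7: now compute (5/7).
Reciprocity: 5 ≡ 1 and 7 ≡ 3 (mod 4), so (5/7) = +(7/5).
Reduce top mod 5: now compute (2/5).
Pull out 2: since 5 ≡ 5 (mod 8), (2/5) = -1.
Reached (1/5) = 1. Collecting the sign flips along the way, the symbol is -1.

-1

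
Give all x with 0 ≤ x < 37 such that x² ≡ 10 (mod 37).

37 ≡ 1 (mod 4), so we find a root by search.
Trying successive values, 11² = 121 ≡ 10 (mod 37). The other root is 37 − 11 = 26.

11, 26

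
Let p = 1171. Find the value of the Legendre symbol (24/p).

1

Euler's criterion: (24/1171) ≡ 24^585 (mod 1171).
24^2 ≡ 576 (mod 1171)
24^4 ≡ 383 (mod 1171)
24^8 ≡ 314 (mod 1171)
24^16 ≡ 232 (mod 1171)
24^32 ≡ 1129 (mod 1171)
24^64 ≡ 593 (mod 1171)
24^128 ≡ 349 (mod 1171)
24^256 ≡ 17 (mod 1171)
24^512 ≡ 289 (mod 1171)
24^585 = 24^(512+64+8+1) ≡ 1 (mod 1171).
Result is 1, so (24/1171) = 1.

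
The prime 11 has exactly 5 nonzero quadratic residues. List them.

1, 3, 4, 5, 9

Square k = 1,…,5 (k and 11−k give the same square):
1²=1, 2²=4, 3²=9, 4²≡5, 5²≡3 (mod 11).
So the quadratic residues mod 11 are {1, 3, 4, 5, 9}.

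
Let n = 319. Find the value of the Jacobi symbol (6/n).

Pull out 2: since 319 ≡ 7 (mod 8), (2/319) = +1.
Reciprocity: 3 ≡ 3 and 319 ≡ 3 (mod 4), so (3/319) = −(319/3).
Reduce top mod 3: now compute (1/3).
Reached (1/3) = 1. Collecting the sign flips along the way, the symbol is -1.

-1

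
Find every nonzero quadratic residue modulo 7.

Square k = 1,…,3 (k and 7−k give the same square):
1²=1, 2²=4, 3²≡2 (mod 7).
So the quadratic residues mod 7 are {1, 2, 4}.

1,2,4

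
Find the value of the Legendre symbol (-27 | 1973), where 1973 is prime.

First reduce: -27 ≡ 1946 (mod 1973).
Pull out 2: since 1973 ≡ 5 (mod 8), (2/1973) = -1.
Reciprocity: 973 ≡ 1 and 1973 ≡ 1 (mod 4), so (973/1973) = +(1973/973).
Reduce top mod 973: now compute (27/973).
Reciprocity: 27 ≡ 3 and 973 ≡ 1 (mod 4), so (27/973) = +(973/27).
Reduce top mod 27: now compute (1/27).
Reached (1/27) = 1. Collecting the sign flips along the way, the symbol is -1.

-1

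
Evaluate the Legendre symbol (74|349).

Pull out 2: since 349 ≡ 5 (mod 8), (2/349) = -1.
Reciprocity: 37 ≡ 1 and 349 ≡ 1 (mod 4), so (37/349) = +(349/37).
Reduce top mod 37: now compute (16/37).
Pull out 2^4: since 37 ≡ 5 (mod 8), (2/37) = -1, so (2/37)^4 = +1.
Reached (1/37) = 1. Collecting the sign flips along the way, the symbol is -1.

-1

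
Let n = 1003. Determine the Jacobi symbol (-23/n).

First reduce: -23 ≡ 980 (mod 1003).
Pull out 2^2: since 1003 ≡ 3 (mod 8), (2/1003) = -1, so (2/1003)^2 = +1.
Reciprocity: 245 ≡ 1 and 1003 ≡ 3 (mod 4), so (245/1003) = +(1003/245).
Reduce top mod 245: now compute (23/245).
Reciprocity: 23 ≡ 3 and 245 ≡ 1 (mod 4), so (23/245) = +(245/23).
Reduce top mod 23: now compute (15/23).
Reciprocity: 15 ≡ 3 and 23 ≡ 3 (mod 4), so (15/23) = −(23/15).
Reduce top mod 15: now compute (8/15).
Pull out 2^3: since 15 ≡ 7 (mod 8), (2/15) = +1, so (2/15)^3 = +1.
Reached (1/15) = 1. Collecting the sign flips along the way, the symbol is -1.

-1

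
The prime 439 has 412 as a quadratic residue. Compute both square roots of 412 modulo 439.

151, 288

Since 439 ≡ 3 (mod 4), a square root of 412 is 412^((439+1)/4) = 412^110 mod 439.
Repeated squaring: 412^2≡290, 412^4≡251, 412^8≡224, 412^16≡130, 412^32≡218, 412^64≡112 (mod 439).
412^110 = 412^(64+32+8+4+2) ≡ 288 (mod 439).
Check: 288² = 82944 ≡ 412 (mod 439). The two roots are 151 and 288.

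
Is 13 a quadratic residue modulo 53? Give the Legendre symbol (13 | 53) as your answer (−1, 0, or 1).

1

Reciprocity: 13 ≡ 1 and 53 ≡ 1 (mod 4), so (13/53) = +(53/13).
Reduce top mod 13: now compute (1/13).
Reached (1/13) = 1. Collecting the sign flips along the way, the symbol is +1.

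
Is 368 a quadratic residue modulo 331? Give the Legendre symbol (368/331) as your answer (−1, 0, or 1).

-1

First reduce: 368 ≡ 37 (mod 331).
Reciprocity: 37 ≡ 1 and 331 ≡ 3 (mod 4), so (37/331) = +(331/37).
Reduce top mod 37: now compute (35/37).
Reciprocity: 35 ≡ 3 and 37 ≡ 1 (mod 4), so (35/37) = +(37/35).
Reduce top mod 35: now compute (2/35).
Pull out 2: since 35 ≡ 3 (mod 8), (2/35) = -1.
Reached (1/35) = 1. Collecting the sign flips along the way, the symbol is -1.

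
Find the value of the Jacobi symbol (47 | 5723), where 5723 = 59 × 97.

Reciprocity: 47 ≡ 3 and 5723 ≡ 3 (mod 4), so (47/5723) = −(5723/47).
Reduce top mod 47: now compute (36/47).
Pull out 2^2: since 47 ≡ 7 (mod 8), (2/47) = +1, so (2/47)^2 = +1.
Reciprocity: 9 ≡ 1 and 47 ≡ 3 (mod 4), so (9/47) = +(47/9).
Reduce top mod 9: now compute (2/9).
Pull out 2: since 9 ≡ 1 (mod 8), (2/9) = +1.
Reached (1/9) = 1. Collecting the sign flips along the way, the symbol is -1.

-1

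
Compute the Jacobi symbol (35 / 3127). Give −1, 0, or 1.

Reciprocity: 35 ≡ 3 and 3127 ≡ 3 (mod 4), so (35/3127) = −(3127/35).
Reduce top mod 35: now compute (12/35).
Pull out 2^2: since 35 ≡ 3 (mod 8), (2/35) = -1, so (2/35)^2 = +1.
Reciprocity: 3 ≡ 3 and 35 ≡ 3 (mod 4), so (3/35) = −(35/3).
Reduce top mod 3: now compute (2/3).
Pull out 2: since 3 ≡ 3 (mod 8), (2/3) = -1.
Reached (1/3) = 1. Collecting the sign flips along the way, the symbol is -1.

-1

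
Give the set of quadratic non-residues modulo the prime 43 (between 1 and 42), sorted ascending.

Square k = 1,…,21 (k and 43−k give the same square):
1²=1, 2²=4, 3²=9, 4²=16, 5²=25, 6²=36, 7²≡6, 8²≡21, 9²≡38, 10²≡14, 11²≡35, 12²≡15, 13²≡40, 14²≡24, 15²≡10, 16²≡41, 17²≡31, 18²≡23, 19²≡17, 20²≡13, 21²≡11 (mod 43).
The residues are {1, 4, 6, 9, 10, 11, 13, 14, 15, 16, 17, 21, 23, 24, 25, 31, 35, 36, 38, 40, 41}; the non-residues are the remaining 21 nonzero classes.

2,3,5,7,8,12,18,19,20,22,26,27,28,29,30,32,33,34,37,39,42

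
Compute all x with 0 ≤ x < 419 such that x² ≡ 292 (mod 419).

124, 295

Since 419 ≡ 3 (mod 4), a square root of 292 is 292^((419+1)/4) = 292^105 mod 419.
Repeated squaring: 292^2≡207, 292^4≡111, 292^8≡170, 292^16≡408, 292^32≡121, 292^64≡395 (mod 419).
292^105 = 292^(64+32+8+1) ≡ 295 (mod 419).
Check: 295² = 87025 ≡ 292 (mod 419). The two roots are 124 and 295.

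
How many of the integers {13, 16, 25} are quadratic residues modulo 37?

2

(13/37) = -1 → non-residue.
(16/37) = +1 → QR.
(25/37) = +1 → QR.
Total quadratic residues among the 3: 2.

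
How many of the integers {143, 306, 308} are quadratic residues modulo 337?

0

(143/337) = -1 → non-residue.
(306/337) = -1 → non-residue.
(308/337) = -1 → non-residue.
Total quadratic residues among the 3: 0.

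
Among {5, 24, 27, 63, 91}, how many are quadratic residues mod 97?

3

(5/97) = -1 → non-residue.
(24/97) = +1 → QR.
(27/97) = +1 → QR.
(63/97) = -1 → non-residue.
(91/97) = +1 → QR.
Total quadratic residues among the 5: 3.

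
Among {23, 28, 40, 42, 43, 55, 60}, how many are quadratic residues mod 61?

2

(23/61) = -1 → non-residue.
(28/61) = -1 → non-residue.
(40/61) = -1 → non-residue.
(42/61) = +1 → QR.
(43/61) = -1 → non-residue.
(55/61) = -1 → non-residue.
(60/61) = +1 → QR.
Total quadratic residues among the 7: 2.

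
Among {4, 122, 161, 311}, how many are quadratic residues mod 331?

(4/331) = +1 → QR.
(122/331) = +1 → QR.
(161/331) = +1 → QR.
(311/331) = -1 → non-residue.
Total quadratic residues among the 4: 3.

3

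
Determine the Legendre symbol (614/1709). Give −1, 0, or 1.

1

Pull out 2: since 1709 ≡ 5 (mod 8), (2/1709) = -1.
Reciprocity: 307 ≡ 3 and 1709 ≡ 1 (mod 4), so (307/1709) = +(1709/307).
Reduce top mod 307: now compute (174/307).
Pull out 2: since 307 ≡ 3 (mod 8), (2/307) = -1.
Reciprocity: 87 ≡ 3 and 307 ≡ 3 (mod 4), so (87/307) = −(307/87).
Reduce top mod 87: now compute (46/87).
Pull out 2: since 87 ≡ 7 (mod 8), (2/87) = +1.
Reciprocity: 23 ≡ 3 and 87 ≡ 3 (mod 4), so (23/87) = −(87/23).
Reduce top mod 23: now compute (18/23).
Pull out 2: since 23 ≡ 7 (mod 8), (2/23) = +1.
Reciprocity: 9 ≡ 1 and 23 ≡ 3 (mod 4), so (9/23) = +(23/9).
Reduce top mod 9: now compute (5/9).
Reciprocity: 5 ≡ 1 and 9 ≡ 1 (mod 4), so (5/9) = +(9/5).
Reduce top mod 5: now compute (4/5).
Pull out 2^2: since 5 ≡ 5 (mod 8), (2/5) = -1, so (2/5)^2 = +1.
Reached (1/5) = 1. Collecting the sign flips along the way, the symbol is +1.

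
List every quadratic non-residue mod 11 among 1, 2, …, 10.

2,6,7,8,10

Square k = 1,…,5 (k and 11−k give the same square):
1²=1, 2²=4, 3²=9, 4²≡5, 5²≡3 (mod 11).
The residues are {1, 3, 4, 5, 9}; the non-residues are the remaining 5 nonzero classes.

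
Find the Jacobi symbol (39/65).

Reciprocity: 39 ≡ 3 and 65 ≡ 1 (mod 4), so (39/65) = +(65/39).
Reduce top mod 39: now compute (26/39).
Pull out 2: since 39 ≡ 7 (mod 8), (2/39) = +1.
Reciprocity: 13 ≡ 1 and 39 ≡ 3 (mod 4), so (13/39) = +(39/13).
Reduce top mod 13: now compute (0/13).
Top reduces to 0: gcd > 1, so the symbol is 0.

0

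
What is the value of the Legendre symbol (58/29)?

0

First reduce: 58 ≡ 0 (mod 29).
Top reduces to 0: gcd > 1, so the symbol is 0.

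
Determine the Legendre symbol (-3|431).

-1

First reduce: -3 ≡ 428 (mod 431).
Pull out 2^2: since 431 ≡ 7 (mod 8), (2/431) = +1, so (2/431)^2 = +1.
Reciprocity: 107 ≡ 3 and 431 ≡ 3 (mod 4), so (107/431) = −(431/107).
Reduce top mod 107: now compute (3/107).
Reciprocity: 3 ≡ 3 and 107 ≡ 3 (mod 4), so (3/107) = −(107/3).
Reduce top mod 3: now compute (2/3).
Pull out 2: since 3 ≡ 3 (mod 8), (2/3) = -1.
Reached (1/3) = 1. Collecting the sign flips along the way, the symbol is -1.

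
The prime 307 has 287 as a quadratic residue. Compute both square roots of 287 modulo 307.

139, 168

Since 307 ≡ 3 (mod 4), a square root of 287 is 287^((307+1)/4) = 287^77 mod 307.
Repeated squaring: 287^2≡93, 287^4≡53, 287^8≡46, 287^16≡274, 287^32≡168, 287^64≡287 (mod 307).
287^77 = 287^(64+8+4+1) ≡ 168 (mod 307).
Check: 168² = 28224 ≡ 287 (mod 307). The two roots are 139 and 168.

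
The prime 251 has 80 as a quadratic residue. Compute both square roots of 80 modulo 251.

Since 251 ≡ 3 (mod 4), a square root of 80 is 80^((251+1)/4) = 80^63 mod 251.
Repeated squaring: 80^2≡125, 80^4≡63, 80^8≡204, 80^16≡201, 80^32≡241 (mod 251).
80^63 = 80^(32+16+8+4+2+1) ≡ 64 (mod 251).
Check: 64² = 4096 ≡ 80 (mod 251). The two roots are 64 and 187.

64, 187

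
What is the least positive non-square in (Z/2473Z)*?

(2/2473) = +1, so 2 is a residue.
(3/2473) = +1, so 3 is a residue.
(4/2473) = +1, so 4 is a residue.
(5/2473) = −1, so 5 is the smallest positive non-residue mod 2473.

5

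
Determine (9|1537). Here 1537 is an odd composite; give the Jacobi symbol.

1

Reciprocity: 9 ≡ 1 and 1537 ≡ 1 (mod 4), so (9/1537) = +(1537/9).
Reduce top mod 9: now compute (7/9).
Reciprocity: 7 ≡ 3 and 9 ≡ 1 (mod 4), so (7/9) = +(9/7).
Reduce top mod 7: now compute (2/7).
Pull out 2: since 7 ≡ 7 (mod 8), (2/7) = +1.
Reached (1/7) = 1. Collecting the sign flips along the way, the symbol is +1.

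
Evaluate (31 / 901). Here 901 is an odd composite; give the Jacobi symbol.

1

Reciprocity: 31 ≡ 3 and 901 ≡ 1 (mod 4), so (31/901) = +(901/31).
Reduce top mod 31: now compute (2/31).
Pull out 2: since 31 ≡ 7 (mod 8), (2/31) = +1.
Reached (1/31) = 1. Collecting the sign flips along the way, the symbol is +1.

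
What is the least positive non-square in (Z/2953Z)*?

5

(2/2953) = +1, so 2 is a residue.
(3/2953) = +1, so 3 is a residue.
(4/2953) = +1, so 4 is a residue.
(5/2953) = −1, so 5 is the smallest positive non-residue mod 2953.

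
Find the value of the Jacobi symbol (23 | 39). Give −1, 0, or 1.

-1

Reciprocity: 23 ≡ 3 and 39 ≡ 3 (mod 4), so (23/39) = −(39/23).
Reduce top mod 23: now compute (16/23).
Pull out 2^4: since 23 ≡ 7 (mod 8), (2/23) = +1, so (2/23)^4 = +1.
Reached (1/23) = 1. Collecting the sign flips along the way, the symbol is -1.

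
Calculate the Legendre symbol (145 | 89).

First reduce: 145 ≡ 56 (mod 89).
Pull out 2^3: since 89 ≡ 1 (mod 8), (2/89) = +1, so (2/89)^3 = +1.
Reciprocity: 7 ≡ 3 and 89 ≡ 1 (mod 4), so (7/89) = +(89/7).
Reduce top mod 7: now compute (5/7).
Reciprocity: 5 ≡ 1 and 7 ≡ 3 (mod 4), so (5/7) = +(7/5).
Reduce top mod 5: now compute (2/5).
Pull out 2: since 5 ≡ 5 (mod 8), (2/5) = -1.
Reached (1/5) = 1. Collecting the sign flips along the way, the symbol is -1.

-1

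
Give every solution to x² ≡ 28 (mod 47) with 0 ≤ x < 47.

13, 34

Since 47 ≡ 3 (mod 4), a square root of 28 is 28^((47+1)/4) = 28^12 mod 47.
Repeated squaring: 28^2≡32, 28^4≡37, 28^8≡6 (mod 47).
28^12 = 28^(8+4) ≡ 34 (mod 47).
Check: 34² = 1156 ≡ 28 (mod 47). The two roots are 13 and 34.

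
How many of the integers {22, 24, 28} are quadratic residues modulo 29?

3

(22/29) = +1 → QR.
(24/29) = +1 → QR.
(28/29) = +1 → QR.
Total quadratic residues among the 3: 3.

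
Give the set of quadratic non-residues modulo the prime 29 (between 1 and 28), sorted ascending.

Square k = 1,…,14 (k and 29−k give the same square):
1²=1, 2²=4, 3²=9, 4²=16, 5²=25, 6²≡7, 7²≡20, 8²≡6, 9²≡23, 10²≡13, 11²≡5, 12²≡28, 13²≡24, 14²≡22 (mod 29).
The residues are {1, 4, 5, 6, 7, 9, 13, 16, 20, 22, 23, 24, 25, 28}; the non-residues are the remaining 14 nonzero classes.

2, 3, 8, 10, 11, 12, 14, 15, 17, 18, 19, 21, 26, 27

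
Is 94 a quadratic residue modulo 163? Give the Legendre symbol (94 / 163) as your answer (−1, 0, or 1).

Pull out 2: since 163 ≡ 3 (mod 8), (2/163) = -1.
Reciprocity: 47 ≡ 3 and 163 ≡ 3 (mod 4), so (47/163) = −(163/47).
Reduce top mod 47: now compute (22/47).
Pull out 2: since 47 ≡ 7 (mod 8), (2/47) = +1.
Reciprocity: 11 ≡ 3 and 47 ≡ 3 (mod 4), so (11/47) = −(47/11).
Reduce top mod 11: now compute (3/11).
Reciprocity: 3 ≡ 3 and 11 ≡ 3 (mod 4), so (3/11) = −(11/3).
Reduce top mod 3: now compute (2/3).
Pull out 2: since 3 ≡ 3 (mod 8), (2/3) = -1.
Reached (1/3) = 1. Collecting the sign flips along the way, the symbol is -1.

-1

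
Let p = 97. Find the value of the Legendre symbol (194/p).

First reduce: 194 ≡ 0 (mod 97).
Top reduces to 0: gcd > 1, so the symbol is 0.

0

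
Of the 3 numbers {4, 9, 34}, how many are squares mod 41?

2

(4/41) = +1 → QR.
(9/41) = +1 → QR.
(34/41) = -1 → non-residue.
Total quadratic residues among the 3: 2.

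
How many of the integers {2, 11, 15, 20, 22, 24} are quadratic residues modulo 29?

3

(2/29) = -1 → non-residue.
(11/29) = -1 → non-residue.
(15/29) = -1 → non-residue.
(20/29) = +1 → QR.
(22/29) = +1 → QR.
(24/29) = +1 → QR.
Total quadratic residues among the 6: 3.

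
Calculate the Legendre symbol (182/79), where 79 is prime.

-1

First reduce: 182 ≡ 24 (mod 79).
Pull out 2^3: since 79 ≡ 7 (mod 8), (2/79) = +1, so (2/79)^3 = +1.
Reciprocity: 3 ≡ 3 and 79 ≡ 3 (mod 4), so (3/79) = −(79/3).
Reduce top mod 3: now compute (1/3).
Reached (1/3) = 1. Collecting the sign flips along the way, the symbol is -1.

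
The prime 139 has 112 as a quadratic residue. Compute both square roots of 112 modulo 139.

23, 116

Since 139 ≡ 3 (mod 4), a square root of 112 is 112^((139+1)/4) = 112^35 mod 139.
Repeated squaring: 112^2≡34, 112^4≡44, 112^8≡129, 112^16≡100, 112^32≡131 (mod 139).
112^35 = 112^(32+2+1) ≡ 116 (mod 139).
Check: 116² = 13456 ≡ 112 (mod 139). The two roots are 23 and 116.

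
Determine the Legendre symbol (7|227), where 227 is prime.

1

Reciprocity: 7 ≡ 3 and 227 ≡ 3 (mod 4), so (7/227) = −(227/7).
Reduce top mod 7: now compute (3/7).
Reciprocity: 3 ≡ 3 and 7 ≡ 3 (mod 4), so (3/7) = −(7/3).
Reduce top mod 3: now compute (1/3).
Reached (1/3) = 1. Collecting the sign flips along the way, the symbol is +1.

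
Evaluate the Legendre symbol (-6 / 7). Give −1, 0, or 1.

First reduce: -6 ≡ 1 (mod 7).
Reached (1/7) = 1. Collecting the sign flips along the way, the symbol is +1.

1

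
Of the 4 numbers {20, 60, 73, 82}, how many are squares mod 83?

0

(20/83) = -1 → non-residue.
(60/83) = -1 → non-residue.
(73/83) = -1 → non-residue.
(82/83) = -1 → non-residue.
Total quadratic residues among the 4: 0.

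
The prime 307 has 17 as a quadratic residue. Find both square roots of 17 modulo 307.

18, 289

Since 307 ≡ 3 (mod 4), a square root of 17 is 17^((307+1)/4) = 17^77 mod 307.
Repeated squaring: 17^2≡289, 17^4≡17, 17^8≡289, 17^16≡17, 17^32≡289, 17^64≡17 (mod 307).
17^77 = 17^(64+8+4+1) ≡ 289 (mod 307).
Check: 289² = 83521 ≡ 17 (mod 307). The two roots are 18 and 289.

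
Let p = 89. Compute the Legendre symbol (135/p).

-1

First reduce: 135 ≡ 46 (mod 89).
Pull out 2: since 89 ≡ 1 (mod 8), (2/89) = +1.
Reciprocity: 23 ≡ 3 and 89 ≡ 1 (mod 4), so (23/89) = +(89/23).
Reduce top mod 23: now compute (20/23).
Pull out 2^2: since 23 ≡ 7 (mod 8), (2/23) = +1, so (2/23)^2 = +1.
Reciprocity: 5 ≡ 1 and 23 ≡ 3 (mod 4), so (5/23) = +(23/5).
Reduce top mod 5: now compute (3/5).
Reciprocity: 3 ≡ 3 and 5 ≡ 1 (mod 4), so (3/5) = +(5/3).
Reduce top mod 3: now compute (2/3).
Pull out 2: since 3 ≡ 3 (mod 8), (2/3) = -1.
Reached (1/3) = 1. Collecting the sign flips along the way, the symbol is -1.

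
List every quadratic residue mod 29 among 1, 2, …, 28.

Square k = 1,…,14 (k and 29−k give the same square):
1²=1, 2²=4, 3²=9, 4²=16, 5²=25, 6²≡7, 7²≡20, 8²≡6, 9²≡23, 10²≡13, 11²≡5, 12²≡28, 13²≡24, 14²≡22 (mod 29).
So the quadratic residues mod 29 are {1, 4, 5, 6, 7, 9, 13, 16, 20, 22, 23, 24, 25, 28}.

1 4 5 6 7 9 13 16 20 22 23 24 25 28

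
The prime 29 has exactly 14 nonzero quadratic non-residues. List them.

2, 3, 8, 10, 11, 12, 14, 15, 17, 18, 19, 21, 26, 27

Square k = 1,…,14 (k and 29−k give the same square):
1²=1, 2²=4, 3²=9, 4²=16, 5²=25, 6²≡7, 7²≡20, 8²≡6, 9²≡23, 10²≡13, 11²≡5, 12²≡28, 13²≡24, 14²≡22 (mod 29).
The residues are {1, 4, 5, 6, 7, 9, 13, 16, 20, 22, 23, 24, 25, 28}; the non-residues are the remaining 14 nonzero classes.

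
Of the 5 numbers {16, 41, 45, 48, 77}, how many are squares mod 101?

3

(16/101) = +1 → QR.
(41/101) = -1 → non-residue.
(45/101) = +1 → QR.
(48/101) = -1 → non-residue.
(77/101) = +1 → QR.
Total quadratic residues among the 5: 3.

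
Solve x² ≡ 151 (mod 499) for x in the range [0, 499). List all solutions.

Since 499 ≡ 3 (mod 4), a square root of 151 is 151^((499+1)/4) = 151^125 mod 499.
Repeated squaring: 151^2≡346, 151^4≡455, 151^8≡439, 151^16≡107, 151^32≡471, 151^64≡285 (mod 499).
151^125 = 151^(64+32+16+8+4+1) ≡ 339 (mod 499).
Check: 339² = 114921 ≡ 151 (mod 499). The two roots are 160 and 339.

160, 339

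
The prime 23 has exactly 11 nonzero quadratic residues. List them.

1, 2, 3, 4, 6, 8, 9, 12, 13, 16, 18

Square k = 1,…,11 (k and 23−k give the same square):
1²=1, 2²=4, 3²=9, 4²=16, 5²≡2, 6²≡13, 7²≡3, 8²≡18, 9²≡12, 10²≡8, 11²≡6 (mod 23).
So the quadratic residues mod 23 are {1, 2, 3, 4, 6, 8, 9, 12, 13, 16, 18}.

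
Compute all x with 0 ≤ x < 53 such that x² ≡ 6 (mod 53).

18, 35

53 ≡ 1 (mod 4), so we find a root by search.
Trying successive values, 18² = 324 ≡ 6 (mod 53). The other root is 53 − 18 = 35.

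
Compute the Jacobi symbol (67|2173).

Reciprocity: 67 ≡ 3 and 2173 ≡ 1 (mod 4), so (67/2173) = +(2173/67).
Reduce top mod 67: now compute (29/67).
Reciprocity: 29 ≡ 1 and 67 ≡ 3 (mod 4), so (29/67) = +(67/29).
Reduce top mod 29: now compute (9/29).
Reciprocity: 9 ≡ 1 and 29 ≡ 1 (mod 4), so (9/29) = +(29/9).
Reduce top mod 9: now compute (2/9).
Pull out 2: since 9 ≡ 1 (mod 8), (2/9) = +1.
Reached (1/9) = 1. Collecting the sign flips along the way, the symbol is +1.

1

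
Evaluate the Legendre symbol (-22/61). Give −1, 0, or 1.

1

First reduce: -22 ≡ 39 (mod 61).
Reciprocity: 39 ≡ 3 and 61 ≡ 1 (mod 4), so (39/61) = +(61/39).
Reduce top mod 39: now compute (22/39).
Pull out 2: since 39 ≡ 7 (mod 8), (2/39) = +1.
Reciprocity: 11 ≡ 3 and 39 ≡ 3 (mod 4), so (11/39) = −(39/11).
Reduce top mod 11: now compute (6/11).
Pull out 2: since 11 ≡ 3 (mod 8), (2/11) = -1.
Reciprocity: 3 ≡ 3 and 11 ≡ 3 (mod 4), so (3/11) = −(11/3).
Reduce top mod 3: now compute (2/3).
Pull out 2: since 3 ≡ 3 (mod 8), (2/3) = -1.
Reached (1/3) = 1. Collecting the sign flips along the way, the symbol is +1.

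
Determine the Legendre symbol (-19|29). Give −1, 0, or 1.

First reduce: -19 ≡ 10 (mod 29).
Pull out 2: since 29 ≡ 5 (mod 8), (2/29) = -1.
Reciprocity: 5 ≡ 1 and 29 ≡ 1 (mod 4), so (5/29) = +(29/5).
Reduce top mod 5: now compute (4/5).
Pull out 2^2: since 5 ≡ 5 (mod 8), (2/5) = -1, so (2/5)^2 = +1.
Reached (1/5) = 1. Collecting the sign flips along the way, the symbol is -1.

-1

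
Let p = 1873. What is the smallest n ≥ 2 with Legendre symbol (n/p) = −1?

(2/1873) = +1, so 2 is a residue.
(3/1873) = +1, so 3 is a residue.
(4/1873) = +1, so 4 is a residue.
(5/1873) = −1, so 5 is the smallest positive non-residue mod 1873.

5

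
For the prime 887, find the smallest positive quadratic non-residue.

5

(2/887) = +1, so 2 is a residue.
(3/887) = +1, so 3 is a residue.
(4/887) = +1, so 4 is a residue.
(5/887) = −1, so 5 is the smallest positive non-residue mod 887.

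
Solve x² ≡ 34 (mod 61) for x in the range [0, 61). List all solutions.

61 ≡ 1 (mod 4), so we find a root by search.
Trying successive values, 20² = 400 ≡ 34 (mod 61). The other root is 61 − 20 = 41.

20, 41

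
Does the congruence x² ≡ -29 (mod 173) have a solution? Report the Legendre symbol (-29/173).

First reduce: -29 ≡ 144 (mod 173).
Pull out 2^4: since 173 ≡ 5 (mod 8), (2/173) = -1, so (2/173)^4 = +1.
Reciprocity: 9 ≡ 1 and 173 ≡ 1 (mod 4), so (9/173) = +(173/9).
Reduce top mod 9: now compute (2/9).
Pull out 2: since 9 ≡ 1 (mod 8), (2/9) = +1.
Reached (1/9) = 1. Collecting the sign flips along the way, the symbol is +1.

1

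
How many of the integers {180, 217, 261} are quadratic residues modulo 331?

(180/331) = +1 → QR.
(217/331) = -1 → non-residue.
(261/331) = -1 → non-residue.
Total quadratic residues among the 3: 1.

1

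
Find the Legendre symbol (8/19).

Euler's criterion: (8/19) ≡ 8^9 (mod 19).
8^2 ≡ 7 (mod 19)
8^4 ≡ 11 (mod 19)
8^8 ≡ 7 (mod 19)
8^9 = 8^(8+1) ≡ 18 (mod 19).
Result is 18 ≡ −1, so (8/19) = −1.

-1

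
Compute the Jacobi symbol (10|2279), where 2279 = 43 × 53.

1

Pull out 2: since 2279 ≡ 7 (mod 8), (2/2279) = +1.
Reciprocity: 5 ≡ 1 and 2279 ≡ 3 (mod 4), so (5/2279) = +(2279/5).
Reduce top mod 5: now compute (4/5).
Pull out 2^2: since 5 ≡ 5 (mod 8), (2/5) = -1, so (2/5)^2 = +1.
Reached (1/5) = 1. Collecting the sign flips along the way, the symbol is +1.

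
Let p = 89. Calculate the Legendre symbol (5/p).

1

Reciprocity: 5 ≡ 1 and 89 ≡ 1 (mod 4), so (5/89) = +(89/5).
Reduce top mod 5: now compute (4/5).
Pull out 2^2: since 5 ≡ 5 (mod 8), (2/5) = -1, so (2/5)^2 = +1.
Reached (1/5) = 1. Collecting the sign flips along the way, the symbol is +1.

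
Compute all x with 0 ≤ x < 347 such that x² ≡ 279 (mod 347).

Since 347 ≡ 3 (mod 4), a square root of 279 is 279^((347+1)/4) = 279^87 mod 347.
Repeated squaring: 279^2≡113, 279^4≡277, 279^8≡42, 279^16≡29, 279^32≡147, 279^64≡95 (mod 347).
279^87 = 279^(64+16+4+2+1) ≡ 64 (mod 347).
Check: 64² = 4096 ≡ 279 (mod 347). The two roots are 64 and 283.

64, 283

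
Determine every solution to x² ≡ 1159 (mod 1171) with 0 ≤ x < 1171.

Since 1171 ≡ 3 (mod 4), a square root of 1159 is 1159^((1171+1)/4) = 1159^293 mod 1171.
Repeated squaring: 1159^2≡144, 1159^4≡829, 1159^8≡1035, 1159^16≡931, 1159^32≡221, 1159^64≡830, 1159^128≡352, 1159^256≡949 (mod 1171).
1159^293 = 1159^(256+32+4+1) ≡ 660 (mod 1171).
Check: 660² = 435600 ≡ 1159 (mod 1171). The two roots are 511 and 660.

511, 660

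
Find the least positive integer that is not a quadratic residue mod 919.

3

(2/919) = +1, so 2 is a residue.
(3/919) = −1, so 3 is the smallest positive non-residue mod 919.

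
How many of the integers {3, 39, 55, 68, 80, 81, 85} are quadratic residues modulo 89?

6

(3/89) = -1 → non-residue.
(39/89) = +1 → QR.
(55/89) = +1 → QR.
(68/89) = +1 → QR.
(80/89) = +1 → QR.
(81/89) = +1 → QR.
(85/89) = +1 → QR.
Total quadratic residues among the 7: 6.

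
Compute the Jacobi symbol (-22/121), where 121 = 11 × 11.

First reduce: -22 ≡ 99 (mod 121).
Reciprocity: 99 ≡ 3 and 121 ≡ 1 (mod 4), so (99/121) = +(121/99).
Reduce top mod 99: now compute (22/99).
Pull out 2: since 99 ≡ 3 (mod 8), (2/99) = -1.
Reciprocity: 11 ≡ 3 and 99 ≡ 3 (mod 4), so (11/99) = −(99/11).
Reduce top mod 11: now compute (0/11).
Top reduces to 0: gcd > 1, so the symbol is 0.

0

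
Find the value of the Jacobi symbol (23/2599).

Reciprocity: 23 ≡ 3 and 2599 ≡ 3 (mod 4), so (23/2599) = −(2599/23).
Reduce top mod 23: now compute (0/23).
Top reduces to 0: gcd > 1, so the symbol is 0.

0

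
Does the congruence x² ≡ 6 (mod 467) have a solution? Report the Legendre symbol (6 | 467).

Pull out 2: since 467 ≡ 3 (mod 8), (2/467) = -1.
Reciprocity: 3 ≡ 3 and 467 ≡ 3 (mod 4), so (3/467) = −(467/3).
Reduce top mod 3: now compute (2/3).
Pull out 2: since 3 ≡ 3 (mod 8), (2/3) = -1.
Reached (1/3) = 1. Collecting the sign flips along the way, the symbol is -1.

-1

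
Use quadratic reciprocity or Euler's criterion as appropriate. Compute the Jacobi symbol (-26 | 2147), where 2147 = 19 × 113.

-1

First reduce: -26 ≡ 2121 (mod 2147).
Reciprocity: 2121 ≡ 1 and 2147 ≡ 3 (mod 4), so (2121/2147) = +(2147/2121).
Reduce top mod 2121: now compute (26/2121).
Pull out 2: since 2121 ≡ 1 (mod 8), (2/2121) = +1.
Reciprocity: 13 ≡ 1 and 2121 ≡ 1 (mod 4), so (13/2121) = +(2121/13).
Reduce top mod 13: now compute (2/13).
Pull out 2: since 13 ≡ 5 (mod 8), (2/13) = -1.
Reached (1/13) = 1. Collecting the sign flips along the way, the symbol is -1.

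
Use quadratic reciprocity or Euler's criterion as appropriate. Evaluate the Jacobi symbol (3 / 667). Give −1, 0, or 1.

-1

Reciprocity: 3 ≡ 3 and 667 ≡ 3 (mod 4), so (3/667) = −(667/3).
Reduce top mod 3: now compute (1/3).
Reached (1/3) = 1. Collecting the sign flips along the way, the symbol is -1.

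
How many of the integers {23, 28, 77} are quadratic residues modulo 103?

2

(23/103) = +1 → QR.
(28/103) = +1 → QR.
(77/103) = -1 → non-residue.
Total quadratic residues among the 3: 2.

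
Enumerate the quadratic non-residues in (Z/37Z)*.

2, 5, 6, 8, 13, 14, 15, 17, 18, 19, 20, 22, 23, 24, 29, 31, 32, 35

Square k = 1,…,18 (k and 37−k give the same square):
1²=1, 2²=4, 3²=9, 4²=16, 5²=25, 6²=36, 7²≡12, 8²≡27, 9²≡7, 10²≡26, 11²≡10, 12²≡33, 13²≡21, 14²≡11, 15²≡3, 16²≡34, 17²≡30, 18²≡28 (mod 37).
The residues are {1, 3, 4, 7, 9, 10, 11, 12, 16, 21, 25, 26, 27, 28, 30, 33, 34, 36}; the non-residues are the remaining 18 nonzero classes.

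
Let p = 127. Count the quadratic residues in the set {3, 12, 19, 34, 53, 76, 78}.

(3/127) = -1 → non-residue.
(12/127) = -1 → non-residue.
(19/127) = +1 → QR.
(34/127) = +1 → QR.
(53/127) = -1 → non-residue.
(76/127) = +1 → QR.
(78/127) = -1 → non-residue.
Total quadratic residues among the 7: 3.

3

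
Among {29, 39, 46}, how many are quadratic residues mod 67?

(29/67) = +1 → QR.
(39/67) = +1 → QR.
(46/67) = -1 → non-residue.
Total quadratic residues among the 3: 2.

2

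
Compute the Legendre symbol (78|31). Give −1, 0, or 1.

1

First reduce: 78 ≡ 16 (mod 31).
Pull out 2^4: since 31 ≡ 7 (mod 8), (2/31) = +1, so (2/31)^4 = +1.
Reached (1/31) = 1. Collecting the sign flips along the way, the symbol is +1.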